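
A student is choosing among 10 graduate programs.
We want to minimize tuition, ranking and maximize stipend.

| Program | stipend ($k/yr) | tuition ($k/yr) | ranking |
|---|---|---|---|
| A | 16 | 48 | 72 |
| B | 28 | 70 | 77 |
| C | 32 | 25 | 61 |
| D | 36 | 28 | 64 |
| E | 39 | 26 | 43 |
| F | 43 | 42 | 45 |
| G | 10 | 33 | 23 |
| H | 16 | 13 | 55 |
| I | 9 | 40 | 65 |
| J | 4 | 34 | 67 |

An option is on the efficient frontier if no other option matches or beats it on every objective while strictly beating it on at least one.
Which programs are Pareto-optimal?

A: dominated by C (stipend 32≥16, tuition 25≤48, ranking 61≤72).
B: dominated by C (stipend 32≥28, tuition 25≤70, ranking 61≤77).
C: not dominated.
D: dominated by E (stipend 39≥36, tuition 26≤28, ranking 43≤64).
E: not dominated.
F: not dominated (best stipend).
G: not dominated (best ranking).
H: not dominated (best tuition).
I: dominated by C (stipend 32≥9, tuition 25≤40, ranking 61≤65).
J: dominated by C (stipend 32≥4, tuition 25≤34, ranking 61≤67).

C, E, F, G, H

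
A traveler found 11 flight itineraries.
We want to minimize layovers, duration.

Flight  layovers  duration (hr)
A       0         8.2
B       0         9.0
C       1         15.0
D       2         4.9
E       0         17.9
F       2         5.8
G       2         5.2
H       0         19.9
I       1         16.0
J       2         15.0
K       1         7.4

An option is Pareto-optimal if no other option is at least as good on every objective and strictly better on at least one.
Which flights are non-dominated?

A, D, K

A: not dominated.
B: dominated by A (layovers 0≤0, duration 8.2≤9.0).
C: dominated by A (layovers 0≤1, duration 8.2≤15.0).
D: not dominated (best duration).
E: dominated by A (layovers 0≤0, duration 8.2≤17.9).
F: dominated by D (layovers 2≤2, duration 4.9≤5.8).
G: dominated by D (layovers 2≤2, duration 4.9≤5.2).
H: dominated by A (layovers 0≤0, duration 8.2≤19.9).
I: dominated by A (layovers 0≤1, duration 8.2≤16.0).
J: dominated by A (layovers 0≤2, duration 8.2≤15.0).
K: not dominated.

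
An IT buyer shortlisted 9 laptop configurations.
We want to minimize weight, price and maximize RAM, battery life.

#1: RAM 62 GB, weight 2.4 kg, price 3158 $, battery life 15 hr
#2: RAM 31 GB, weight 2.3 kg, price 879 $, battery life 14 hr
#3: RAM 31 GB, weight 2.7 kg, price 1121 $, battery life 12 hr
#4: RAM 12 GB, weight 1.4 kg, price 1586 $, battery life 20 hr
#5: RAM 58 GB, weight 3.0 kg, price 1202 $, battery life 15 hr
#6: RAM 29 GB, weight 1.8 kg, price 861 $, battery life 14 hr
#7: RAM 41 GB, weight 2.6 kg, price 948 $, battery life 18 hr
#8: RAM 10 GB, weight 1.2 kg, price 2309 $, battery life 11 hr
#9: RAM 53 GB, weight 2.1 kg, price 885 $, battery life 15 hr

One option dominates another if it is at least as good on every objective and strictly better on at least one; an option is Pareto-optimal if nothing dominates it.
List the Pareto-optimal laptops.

#1: not dominated (best RAM).
#2: not dominated.
#3: dominated by #2 (RAM 31≥31, weight 2.3≤2.7, price 879≤1121, battery life 14≥12).
#4: not dominated (best battery life).
#5: not dominated.
#6: not dominated (best price).
#7: not dominated.
#8: not dominated (best weight).
#9: not dominated.

#1, #2, #4, #5, #6, #7, #8, #9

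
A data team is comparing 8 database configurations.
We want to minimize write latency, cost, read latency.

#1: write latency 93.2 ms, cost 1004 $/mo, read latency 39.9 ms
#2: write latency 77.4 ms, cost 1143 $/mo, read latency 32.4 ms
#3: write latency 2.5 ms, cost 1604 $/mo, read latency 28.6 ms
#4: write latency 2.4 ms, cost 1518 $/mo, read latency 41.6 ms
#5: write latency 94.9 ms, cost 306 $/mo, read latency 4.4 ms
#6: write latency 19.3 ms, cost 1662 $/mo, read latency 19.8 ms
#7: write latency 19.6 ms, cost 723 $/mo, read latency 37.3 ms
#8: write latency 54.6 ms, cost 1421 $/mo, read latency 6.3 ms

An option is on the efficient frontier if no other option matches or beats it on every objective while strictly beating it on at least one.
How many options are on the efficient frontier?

#1: dominated by #7 (write latency 19.6≤93.2, cost 723≤1004, read latency 37.3≤39.9).
#2: not dominated.
#3: not dominated.
#4: not dominated (best write latency).
#5: not dominated (best cost).
#6: not dominated.
#7: not dominated.
#8: not dominated.
Pareto-optimal: #2, #3, #4, #5, #6, #7, #8 → 7.

7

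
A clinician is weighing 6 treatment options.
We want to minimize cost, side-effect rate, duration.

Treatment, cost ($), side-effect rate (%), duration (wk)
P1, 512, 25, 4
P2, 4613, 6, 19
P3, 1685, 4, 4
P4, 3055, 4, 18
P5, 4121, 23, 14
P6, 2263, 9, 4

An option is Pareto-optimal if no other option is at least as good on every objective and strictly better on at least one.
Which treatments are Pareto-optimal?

P1, P3

P1: not dominated (best cost).
P2: dominated by P3 (cost 1685≤4613, side-effect rate 4≤6, duration 4≤19).
P3: not dominated.
P4: dominated by P3 (cost 1685≤3055, side-effect rate 4≤4, duration 4≤18).
P5: dominated by P3 (cost 1685≤4121, side-effect rate 4≤23, duration 4≤14).
P6: dominated by P3 (cost 1685≤2263, side-effect rate 4≤9, duration 4≤4).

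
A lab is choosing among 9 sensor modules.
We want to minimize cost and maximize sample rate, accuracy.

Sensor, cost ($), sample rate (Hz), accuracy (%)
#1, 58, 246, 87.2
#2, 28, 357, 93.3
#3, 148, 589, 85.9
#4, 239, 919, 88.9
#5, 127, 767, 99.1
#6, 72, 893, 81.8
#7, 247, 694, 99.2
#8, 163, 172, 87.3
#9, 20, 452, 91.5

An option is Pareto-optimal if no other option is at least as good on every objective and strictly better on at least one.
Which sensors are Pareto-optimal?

#2, #4, #5, #6, #7, #9

#1: dominated by #2 (cost 28≤58, sample rate 357≥246, accuracy 93.3≥87.2).
#2: not dominated.
#3: dominated by #5 (cost 127≤148, sample rate 767≥589, accuracy 99.1≥85.9).
#4: not dominated (best sample rate).
#5: not dominated.
#6: not dominated.
#7: not dominated (best accuracy).
#8: dominated by #2 (cost 28≤163, sample rate 357≥172, accuracy 93.3≥87.3).
#9: not dominated (best cost).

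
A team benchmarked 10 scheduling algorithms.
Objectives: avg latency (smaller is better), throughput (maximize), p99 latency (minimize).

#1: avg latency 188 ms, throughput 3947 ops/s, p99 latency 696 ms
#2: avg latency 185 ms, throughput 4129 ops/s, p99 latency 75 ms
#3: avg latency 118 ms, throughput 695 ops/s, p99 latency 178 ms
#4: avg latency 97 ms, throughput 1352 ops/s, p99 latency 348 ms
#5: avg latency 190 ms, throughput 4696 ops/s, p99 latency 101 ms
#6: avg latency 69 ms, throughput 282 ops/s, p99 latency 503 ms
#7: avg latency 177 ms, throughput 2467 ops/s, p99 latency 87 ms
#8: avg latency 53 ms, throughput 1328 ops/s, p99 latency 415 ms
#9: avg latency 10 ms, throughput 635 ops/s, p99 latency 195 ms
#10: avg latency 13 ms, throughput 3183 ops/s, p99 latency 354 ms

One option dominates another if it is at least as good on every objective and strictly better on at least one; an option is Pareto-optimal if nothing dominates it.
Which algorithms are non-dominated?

#2, #3, #4, #5, #7, #9, #10

#1: dominated by #2 (avg latency 185≤188, throughput 4129≥3947, p99 latency 75≤696).
#2: not dominated (best p99 latency).
#3: not dominated.
#4: not dominated.
#5: not dominated (best throughput).
#6: dominated by #8 (avg latency 53≤69, throughput 1328≥282, p99 latency 415≤503).
#7: not dominated.
#8: dominated by #10 (avg latency 13≤53, throughput 3183≥1328, p99 latency 354≤415).
#9: not dominated (best avg latency).
#10: not dominated.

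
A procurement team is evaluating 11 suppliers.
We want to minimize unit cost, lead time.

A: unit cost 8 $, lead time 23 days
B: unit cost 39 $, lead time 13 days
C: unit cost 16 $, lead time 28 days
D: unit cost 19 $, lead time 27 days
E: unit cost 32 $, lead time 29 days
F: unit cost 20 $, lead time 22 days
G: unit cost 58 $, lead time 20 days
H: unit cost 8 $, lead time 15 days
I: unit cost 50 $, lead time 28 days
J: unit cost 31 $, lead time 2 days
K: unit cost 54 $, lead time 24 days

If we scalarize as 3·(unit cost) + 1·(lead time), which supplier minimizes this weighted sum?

A: 3·8 + 1·23 = 47
B: 3·39 + 1·13 = 130
C: 3·16 + 1·28 = 76
D: 3·19 + 1·27 = 84
E: 3·32 + 1·29 = 125
F: 3·20 + 1·22 = 82
G: 3·58 + 1·20 = 194
H: 3·8 + 1·15 = 39
I: 3·50 + 1·28 = 178
J: 3·31 + 1·2 = 95
K: 3·54 + 1·24 = 186
Lowest: H at 39.

H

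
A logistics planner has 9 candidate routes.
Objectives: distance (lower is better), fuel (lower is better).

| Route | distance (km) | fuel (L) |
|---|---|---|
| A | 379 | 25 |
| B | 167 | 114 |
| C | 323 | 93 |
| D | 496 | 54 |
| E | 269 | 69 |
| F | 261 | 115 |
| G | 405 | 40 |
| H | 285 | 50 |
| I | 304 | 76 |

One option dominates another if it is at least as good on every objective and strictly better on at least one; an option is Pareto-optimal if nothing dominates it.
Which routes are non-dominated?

A: not dominated (best fuel).
B: not dominated (best distance).
C: dominated by E (distance 269≤323, fuel 69≤93).
D: dominated by A (distance 379≤496, fuel 25≤54).
E: not dominated.
F: dominated by B (distance 167≤261, fuel 114≤115).
G: dominated by A (distance 379≤405, fuel 25≤40).
H: not dominated.
I: dominated by E (distance 269≤304, fuel 69≤76).

A, B, E, H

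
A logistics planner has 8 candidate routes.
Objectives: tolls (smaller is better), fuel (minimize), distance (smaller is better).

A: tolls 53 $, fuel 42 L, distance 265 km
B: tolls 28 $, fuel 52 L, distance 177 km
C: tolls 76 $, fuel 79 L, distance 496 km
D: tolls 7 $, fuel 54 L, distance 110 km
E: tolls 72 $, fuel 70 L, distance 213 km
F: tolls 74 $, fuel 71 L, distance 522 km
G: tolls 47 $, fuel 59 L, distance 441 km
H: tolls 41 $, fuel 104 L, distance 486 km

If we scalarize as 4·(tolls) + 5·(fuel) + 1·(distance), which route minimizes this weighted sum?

A: 4·53 + 5·42 + 1·265 = 687
B: 4·28 + 5·52 + 1·177 = 549
C: 4·76 + 5·79 + 1·496 = 1195
D: 4·7 + 5·54 + 1·110 = 408
E: 4·72 + 5·70 + 1·213 = 851
F: 4·74 + 5·71 + 1·522 = 1173
G: 4·47 + 5·59 + 1·441 = 924
H: 4·41 + 5·104 + 1·486 = 1170
Lowest: D at 408.

D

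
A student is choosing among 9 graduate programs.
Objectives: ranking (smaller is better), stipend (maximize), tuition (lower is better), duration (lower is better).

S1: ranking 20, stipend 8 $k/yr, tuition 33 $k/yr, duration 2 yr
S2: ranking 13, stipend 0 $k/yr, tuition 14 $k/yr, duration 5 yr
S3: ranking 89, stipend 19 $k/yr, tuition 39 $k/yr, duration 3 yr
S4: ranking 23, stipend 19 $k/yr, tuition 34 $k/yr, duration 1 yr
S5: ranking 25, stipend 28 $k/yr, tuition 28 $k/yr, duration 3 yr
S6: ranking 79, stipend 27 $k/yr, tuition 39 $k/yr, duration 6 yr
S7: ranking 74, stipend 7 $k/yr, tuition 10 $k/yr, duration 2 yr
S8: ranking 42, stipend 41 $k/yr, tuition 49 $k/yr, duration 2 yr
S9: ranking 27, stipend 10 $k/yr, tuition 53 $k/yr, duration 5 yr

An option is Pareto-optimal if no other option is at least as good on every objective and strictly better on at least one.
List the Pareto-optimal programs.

S1, S2, S4, S5, S7, S8

S1: not dominated.
S2: not dominated (best ranking).
S3: dominated by S4 (ranking 23≤89, stipend 19≥19, tuition 34≤39, duration 1≤3).
S4: not dominated (best duration).
S5: not dominated.
S6: dominated by S5 (ranking 25≤79, stipend 28≥27, tuition 28≤39, duration 3≤6).
S7: not dominated (best tuition).
S8: not dominated (best stipend).
S9: dominated by S4 (ranking 23≤27, stipend 19≥10, tuition 34≤53, duration 1≤5).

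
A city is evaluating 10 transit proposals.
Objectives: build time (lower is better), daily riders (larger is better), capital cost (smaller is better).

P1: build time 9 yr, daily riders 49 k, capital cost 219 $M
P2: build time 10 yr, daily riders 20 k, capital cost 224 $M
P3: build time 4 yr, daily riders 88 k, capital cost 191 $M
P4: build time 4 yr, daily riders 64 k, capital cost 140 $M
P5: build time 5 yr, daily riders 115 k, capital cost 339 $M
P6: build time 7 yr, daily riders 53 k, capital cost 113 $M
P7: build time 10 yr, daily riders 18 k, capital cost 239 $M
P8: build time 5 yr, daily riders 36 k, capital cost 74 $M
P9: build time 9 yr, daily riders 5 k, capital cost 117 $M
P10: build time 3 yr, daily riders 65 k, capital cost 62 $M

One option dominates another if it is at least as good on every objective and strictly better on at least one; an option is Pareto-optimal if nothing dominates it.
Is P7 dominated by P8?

P8 vs P7: build time 5≤10, daily riders 36≥18, capital cost 74≤239 — P8 is at least as good on every objective with at least one strict improvement.

Yes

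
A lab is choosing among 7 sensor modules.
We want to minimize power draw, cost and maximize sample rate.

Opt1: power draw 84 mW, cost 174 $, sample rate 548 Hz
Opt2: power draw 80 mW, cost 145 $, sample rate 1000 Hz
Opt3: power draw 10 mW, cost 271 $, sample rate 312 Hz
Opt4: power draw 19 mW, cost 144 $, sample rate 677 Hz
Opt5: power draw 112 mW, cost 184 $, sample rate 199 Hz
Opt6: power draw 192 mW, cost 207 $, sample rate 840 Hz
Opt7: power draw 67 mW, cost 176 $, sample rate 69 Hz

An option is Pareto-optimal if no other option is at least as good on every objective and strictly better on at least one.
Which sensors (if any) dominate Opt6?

Opt2: power draw 80≤192, cost 145≤207, sample rate 1000≥840 — dominates Opt6.
Others (Opt1, Opt3, Opt4, Opt5, Opt7) are each worse than Opt6 on at least one objective.

Opt2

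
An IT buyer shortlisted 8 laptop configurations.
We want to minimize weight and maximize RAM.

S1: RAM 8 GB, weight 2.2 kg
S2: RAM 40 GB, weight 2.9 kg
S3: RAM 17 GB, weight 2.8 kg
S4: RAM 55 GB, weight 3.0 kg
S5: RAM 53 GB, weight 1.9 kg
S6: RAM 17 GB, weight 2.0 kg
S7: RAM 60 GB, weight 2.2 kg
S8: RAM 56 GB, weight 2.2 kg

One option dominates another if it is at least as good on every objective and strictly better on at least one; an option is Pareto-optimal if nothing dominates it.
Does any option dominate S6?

S5 vs S6: RAM 53≥17, weight 1.9≤2.0 — S5 is at least as good on every objective and strictly better on at least one, so S5 dominates S6.

Yes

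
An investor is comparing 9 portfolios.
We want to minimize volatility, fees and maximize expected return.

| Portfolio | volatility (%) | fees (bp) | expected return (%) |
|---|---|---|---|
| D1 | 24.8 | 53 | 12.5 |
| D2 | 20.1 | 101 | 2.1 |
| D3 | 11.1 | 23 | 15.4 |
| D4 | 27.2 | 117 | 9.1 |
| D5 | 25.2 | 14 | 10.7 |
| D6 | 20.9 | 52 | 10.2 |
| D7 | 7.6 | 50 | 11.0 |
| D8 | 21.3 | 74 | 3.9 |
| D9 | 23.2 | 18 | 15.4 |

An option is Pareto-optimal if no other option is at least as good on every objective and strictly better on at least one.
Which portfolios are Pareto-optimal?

D3, D5, D7, D9

D1: dominated by D3 (volatility 11.1≤24.8, fees 23≤53, expected return 15.4≥12.5).
D2: dominated by D3 (volatility 11.1≤20.1, fees 23≤101, expected return 15.4≥2.1).
D3: not dominated.
D4: dominated by D1 (volatility 24.8≤27.2, fees 53≤117, expected return 12.5≥9.1).
D5: not dominated (best fees).
D6: dominated by D3 (volatility 11.1≤20.9, fees 23≤52, expected return 15.4≥10.2).
D7: not dominated (best volatility).
D8: dominated by D3 (volatility 11.1≤21.3, fees 23≤74, expected return 15.4≥3.9).
D9: not dominated.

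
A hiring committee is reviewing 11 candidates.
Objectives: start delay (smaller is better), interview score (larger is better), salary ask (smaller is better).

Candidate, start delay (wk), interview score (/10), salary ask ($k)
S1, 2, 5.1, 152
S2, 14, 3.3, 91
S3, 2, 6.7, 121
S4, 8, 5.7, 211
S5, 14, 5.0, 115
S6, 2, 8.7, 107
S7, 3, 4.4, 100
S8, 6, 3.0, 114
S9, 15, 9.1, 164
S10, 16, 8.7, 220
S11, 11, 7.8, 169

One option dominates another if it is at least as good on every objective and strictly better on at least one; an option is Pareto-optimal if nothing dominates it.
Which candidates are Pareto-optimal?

S1: dominated by S3 (start delay 2≤2, interview score 6.7≥5.1, salary ask 121≤152).
S2: not dominated (best salary ask).
S3: dominated by S6 (start delay 2≤2, interview score 8.7≥6.7, salary ask 107≤121).
S4: dominated by S3 (start delay 2≤8, interview score 6.7≥5.7, salary ask 121≤211).
S5: dominated by S6 (start delay 2≤14, interview score 8.7≥5.0, salary ask 107≤115).
S6: not dominated.
S7: not dominated.
S8: dominated by S6 (start delay 2≤6, interview score 8.7≥3.0, salary ask 107≤114).
S9: not dominated (best interview score).
S10: dominated by S6 (start delay 2≤16, interview score 8.7≥8.7, salary ask 107≤220).
S11: dominated by S6 (start delay 2≤11, interview score 8.7≥7.8, salary ask 107≤169).

S2, S6, S7, S9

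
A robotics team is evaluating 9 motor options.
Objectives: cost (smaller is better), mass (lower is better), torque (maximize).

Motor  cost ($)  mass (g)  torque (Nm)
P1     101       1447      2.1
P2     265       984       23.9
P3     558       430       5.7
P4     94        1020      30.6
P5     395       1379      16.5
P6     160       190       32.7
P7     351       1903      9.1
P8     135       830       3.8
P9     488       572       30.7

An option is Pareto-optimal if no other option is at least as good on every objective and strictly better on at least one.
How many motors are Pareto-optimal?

3

P1: dominated by P4 (cost 94≤101, mass 1020≤1447, torque 30.6≥2.1).
P2: dominated by P6 (cost 160≤265, mass 190≤984, torque 32.7≥23.9).
P3: dominated by P6 (cost 160≤558, mass 190≤430, torque 32.7≥5.7).
P4: not dominated (best cost).
P5: dominated by P2 (cost 265≤395, mass 984≤1379, torque 23.9≥16.5).
P6: not dominated (best mass).
P7: dominated by P2 (cost 265≤351, mass 984≤1903, torque 23.9≥9.1).
P8: not dominated.
P9: dominated by P6 (cost 160≤488, mass 190≤572, torque 32.7≥30.7).
Pareto-optimal: P4, P6, P8 → 3.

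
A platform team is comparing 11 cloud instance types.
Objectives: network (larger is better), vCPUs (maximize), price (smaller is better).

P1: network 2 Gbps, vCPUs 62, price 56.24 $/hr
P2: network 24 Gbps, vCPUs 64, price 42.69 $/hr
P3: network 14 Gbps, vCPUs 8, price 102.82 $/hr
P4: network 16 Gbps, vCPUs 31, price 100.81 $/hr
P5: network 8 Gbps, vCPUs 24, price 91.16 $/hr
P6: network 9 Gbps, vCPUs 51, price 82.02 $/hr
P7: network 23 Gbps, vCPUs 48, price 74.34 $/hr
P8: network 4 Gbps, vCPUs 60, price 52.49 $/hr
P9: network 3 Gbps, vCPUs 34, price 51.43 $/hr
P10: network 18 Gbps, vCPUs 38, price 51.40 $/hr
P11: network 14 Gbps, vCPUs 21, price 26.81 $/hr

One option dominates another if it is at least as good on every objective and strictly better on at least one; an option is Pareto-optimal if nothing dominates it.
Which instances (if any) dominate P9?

P2, P10

P2: network 24≥3, vCPUs 64≥34, price 42.69≤51.43 — dominates P9.
P10: network 18≥3, vCPUs 38≥34, price 51.40≤51.43 — dominates P9.
Others (P1, P3, P4, P5, P6, P7, P8, P11) are each worse than P9 on at least one objective.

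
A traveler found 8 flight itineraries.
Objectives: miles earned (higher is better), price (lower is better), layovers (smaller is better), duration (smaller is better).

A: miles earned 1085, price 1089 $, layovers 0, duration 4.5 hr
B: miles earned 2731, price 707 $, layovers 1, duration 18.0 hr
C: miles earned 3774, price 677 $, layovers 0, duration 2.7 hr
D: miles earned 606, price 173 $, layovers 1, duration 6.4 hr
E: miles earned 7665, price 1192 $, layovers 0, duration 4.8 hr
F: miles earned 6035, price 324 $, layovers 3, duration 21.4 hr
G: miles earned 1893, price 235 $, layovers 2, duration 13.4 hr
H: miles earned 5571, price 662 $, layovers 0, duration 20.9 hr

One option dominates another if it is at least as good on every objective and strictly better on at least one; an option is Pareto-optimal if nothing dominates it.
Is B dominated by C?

Yes

C vs B: miles earned 3774≥2731, price 677≤707, layovers 0≤1, duration 2.7≤18.0 — C is at least as good on every objective with at least one strict improvement.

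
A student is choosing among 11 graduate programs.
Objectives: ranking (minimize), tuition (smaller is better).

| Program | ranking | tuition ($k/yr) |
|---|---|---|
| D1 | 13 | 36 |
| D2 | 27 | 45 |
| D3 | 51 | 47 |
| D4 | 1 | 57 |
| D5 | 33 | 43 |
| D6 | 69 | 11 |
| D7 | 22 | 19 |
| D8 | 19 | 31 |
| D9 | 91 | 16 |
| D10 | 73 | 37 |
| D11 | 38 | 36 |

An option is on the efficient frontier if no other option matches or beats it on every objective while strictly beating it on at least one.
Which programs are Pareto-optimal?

D1: not dominated.
D2: dominated by D1 (ranking 13≤27, tuition 36≤45).
D3: dominated by D1 (ranking 13≤51, tuition 36≤47).
D4: not dominated (best ranking).
D5: dominated by D1 (ranking 13≤33, tuition 36≤43).
D6: not dominated (best tuition).
D7: not dominated.
D8: not dominated.
D9: dominated by D6 (ranking 69≤91, tuition 11≤16).
D10: dominated by D1 (ranking 13≤73, tuition 36≤37).
D11: dominated by D1 (ranking 13≤38, tuition 36≤36).

D1, D4, D6, D7, D8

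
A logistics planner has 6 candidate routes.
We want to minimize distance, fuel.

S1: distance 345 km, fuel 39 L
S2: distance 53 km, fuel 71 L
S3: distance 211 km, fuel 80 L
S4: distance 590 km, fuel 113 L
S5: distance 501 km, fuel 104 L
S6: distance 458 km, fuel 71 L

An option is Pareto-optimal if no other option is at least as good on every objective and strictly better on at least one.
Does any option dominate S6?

Yes

S1 vs S6: distance 345≤458, fuel 39≤71 — S1 is at least as good on every objective and strictly better on at least one, so S1 dominates S6.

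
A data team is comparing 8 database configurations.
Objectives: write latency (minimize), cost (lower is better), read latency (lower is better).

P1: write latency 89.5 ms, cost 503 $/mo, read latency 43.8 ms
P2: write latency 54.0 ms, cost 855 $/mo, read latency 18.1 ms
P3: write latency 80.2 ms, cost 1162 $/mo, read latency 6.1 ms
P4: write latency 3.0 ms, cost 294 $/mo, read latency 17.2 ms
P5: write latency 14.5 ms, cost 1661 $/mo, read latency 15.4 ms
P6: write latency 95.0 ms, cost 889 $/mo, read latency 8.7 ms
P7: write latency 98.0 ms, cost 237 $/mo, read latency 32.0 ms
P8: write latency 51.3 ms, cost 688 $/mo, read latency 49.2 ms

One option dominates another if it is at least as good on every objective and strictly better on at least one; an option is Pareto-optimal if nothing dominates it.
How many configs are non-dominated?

5

P1: dominated by P4 (write latency 3.0≤89.5, cost 294≤503, read latency 17.2≤43.8).
P2: dominated by P4 (write latency 3.0≤54.0, cost 294≤855, read latency 17.2≤18.1).
P3: not dominated (best read latency).
P4: not dominated (best write latency).
P5: not dominated.
P6: not dominated.
P7: not dominated (best cost).
P8: dominated by P4 (write latency 3.0≤51.3, cost 294≤688, read latency 17.2≤49.2).
Pareto-optimal: P3, P4, P5, P6, P7 → 5.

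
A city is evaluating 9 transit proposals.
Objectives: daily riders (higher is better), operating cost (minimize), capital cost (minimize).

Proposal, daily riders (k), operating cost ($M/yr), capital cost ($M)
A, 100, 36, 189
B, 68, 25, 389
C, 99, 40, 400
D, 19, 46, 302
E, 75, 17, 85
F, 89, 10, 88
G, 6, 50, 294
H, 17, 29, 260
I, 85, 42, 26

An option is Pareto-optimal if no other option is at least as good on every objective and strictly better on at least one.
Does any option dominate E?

A: worse on operating cost (36 vs 17).
B: worse on daily riders (68 vs 75).
C: worse on operating cost (40 vs 17).
D: worse on daily riders (19 vs 75).
F: worse on capital cost (88 vs 85).
G: worse on daily riders (6 vs 75).
H: worse on daily riders (17 vs 75).
I: worse on operating cost (42 vs 17).
No option is at least as good as E on every objective and strictly better on one.

No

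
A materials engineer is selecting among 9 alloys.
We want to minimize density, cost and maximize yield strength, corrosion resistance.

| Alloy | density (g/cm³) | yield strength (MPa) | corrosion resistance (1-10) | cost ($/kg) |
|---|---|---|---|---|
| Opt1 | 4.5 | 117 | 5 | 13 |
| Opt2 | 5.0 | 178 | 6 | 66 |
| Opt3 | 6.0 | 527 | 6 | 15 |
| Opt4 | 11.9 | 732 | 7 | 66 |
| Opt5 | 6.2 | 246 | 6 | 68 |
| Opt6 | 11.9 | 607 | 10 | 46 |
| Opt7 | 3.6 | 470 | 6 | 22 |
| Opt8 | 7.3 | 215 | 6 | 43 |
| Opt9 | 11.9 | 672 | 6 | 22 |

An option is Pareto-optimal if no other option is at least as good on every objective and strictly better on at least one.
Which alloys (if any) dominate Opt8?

Opt3: density 6.0≤7.3, yield strength 527≥215, corrosion resistance 6≥6, cost 15≤43 — dominates Opt8.
Opt7: density 3.6≤7.3, yield strength 470≥215, corrosion resistance 6≥6, cost 22≤43 — dominates Opt8.
Others (Opt1, Opt2, Opt4, Opt5, Opt6, Opt9) are each worse than Opt8 on at least one objective.

Opt3, Opt7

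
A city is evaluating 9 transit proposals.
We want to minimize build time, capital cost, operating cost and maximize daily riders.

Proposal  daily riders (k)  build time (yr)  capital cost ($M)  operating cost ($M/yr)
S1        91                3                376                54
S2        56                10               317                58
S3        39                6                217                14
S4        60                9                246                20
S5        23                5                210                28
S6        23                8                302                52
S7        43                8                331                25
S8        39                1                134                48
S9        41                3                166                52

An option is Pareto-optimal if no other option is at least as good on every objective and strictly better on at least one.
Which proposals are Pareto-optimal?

S1, S3, S4, S5, S7, S8, S9

S1: not dominated (best daily riders).
S2: dominated by S4 (daily riders 60≥56, build time 9≤10, capital cost 246≤317, operating cost 20≤58).
S3: not dominated (best operating cost).
S4: not dominated.
S5: not dominated.
S6: dominated by S3 (daily riders 39≥23, build time 6≤8, capital cost 217≤302, operating cost 14≤52).
S7: not dominated.
S8: not dominated (best build time).
S9: not dominated.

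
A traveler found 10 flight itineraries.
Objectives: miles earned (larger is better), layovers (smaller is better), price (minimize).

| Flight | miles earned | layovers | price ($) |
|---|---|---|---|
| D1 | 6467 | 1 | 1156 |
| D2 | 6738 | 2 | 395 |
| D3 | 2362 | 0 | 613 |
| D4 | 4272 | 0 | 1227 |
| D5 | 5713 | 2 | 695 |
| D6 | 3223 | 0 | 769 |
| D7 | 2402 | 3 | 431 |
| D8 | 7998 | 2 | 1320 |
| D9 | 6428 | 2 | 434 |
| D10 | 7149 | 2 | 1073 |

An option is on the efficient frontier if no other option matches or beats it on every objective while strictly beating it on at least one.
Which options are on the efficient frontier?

D1: not dominated.
D2: not dominated (best price).
D3: not dominated.
D4: not dominated.
D5: dominated by D2 (miles earned 6738≥5713, layovers 2≤2, price 395≤695).
D6: not dominated.
D7: dominated by D2 (miles earned 6738≥2402, layovers 2≤3, price 395≤431).
D8: not dominated (best miles earned).
D9: dominated by D2 (miles earned 6738≥6428, layovers 2≤2, price 395≤434).
D10: not dominated.

D1, D2, D3, D4, D6, D8, D10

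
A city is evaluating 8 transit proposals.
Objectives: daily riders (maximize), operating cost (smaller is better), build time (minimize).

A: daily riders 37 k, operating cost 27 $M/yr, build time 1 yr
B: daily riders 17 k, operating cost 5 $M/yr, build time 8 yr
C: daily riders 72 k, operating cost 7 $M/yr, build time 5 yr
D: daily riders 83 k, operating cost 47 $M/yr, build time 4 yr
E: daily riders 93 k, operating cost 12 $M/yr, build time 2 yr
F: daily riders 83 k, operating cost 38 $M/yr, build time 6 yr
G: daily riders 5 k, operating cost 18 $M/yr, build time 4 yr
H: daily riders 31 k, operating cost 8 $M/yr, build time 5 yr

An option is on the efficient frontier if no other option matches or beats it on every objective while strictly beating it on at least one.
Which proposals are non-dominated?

A, B, C, E

A: not dominated (best build time).
B: not dominated (best operating cost).
C: not dominated.
D: dominated by E (daily riders 93≥83, operating cost 12≤47, build time 2≤4).
E: not dominated (best daily riders).
F: dominated by E (daily riders 93≥83, operating cost 12≤38, build time 2≤6).
G: dominated by E (daily riders 93≥5, operating cost 12≤18, build time 2≤4).
H: dominated by C (daily riders 72≥31, operating cost 7≤8, build time 5≤5).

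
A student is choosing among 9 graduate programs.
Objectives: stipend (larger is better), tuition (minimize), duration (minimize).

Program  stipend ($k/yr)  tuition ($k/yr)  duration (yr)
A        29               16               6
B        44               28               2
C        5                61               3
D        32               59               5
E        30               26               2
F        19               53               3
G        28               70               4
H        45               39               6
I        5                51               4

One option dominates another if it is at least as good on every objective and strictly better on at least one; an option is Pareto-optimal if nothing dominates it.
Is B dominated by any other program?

No

A: worse on stipend (29 vs 44).
C: worse on stipend (5 vs 44).
D: worse on stipend (32 vs 44).
E: worse on stipend (30 vs 44).
F: worse on stipend (19 vs 44).
G: worse on stipend (28 vs 44).
H: worse on tuition (39 vs 28).
I: worse on stipend (5 vs 44).
No option is at least as good as B on every objective and strictly better on one.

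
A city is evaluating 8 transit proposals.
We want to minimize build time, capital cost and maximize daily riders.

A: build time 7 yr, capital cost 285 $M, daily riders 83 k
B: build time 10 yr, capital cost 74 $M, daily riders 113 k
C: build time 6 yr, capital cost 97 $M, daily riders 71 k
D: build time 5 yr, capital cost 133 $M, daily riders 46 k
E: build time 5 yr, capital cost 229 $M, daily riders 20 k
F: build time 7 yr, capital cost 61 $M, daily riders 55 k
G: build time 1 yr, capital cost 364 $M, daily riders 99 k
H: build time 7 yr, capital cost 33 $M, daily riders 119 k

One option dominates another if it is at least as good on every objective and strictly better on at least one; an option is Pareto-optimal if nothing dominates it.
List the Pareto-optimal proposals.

A: dominated by H (build time 7≤7, capital cost 33≤285, daily riders 119≥83).
B: dominated by H (build time 7≤10, capital cost 33≤74, daily riders 119≥113).
C: not dominated.
D: not dominated.
E: dominated by D (build time 5≤5, capital cost 133≤229, daily riders 46≥20).
F: dominated by H (build time 7≤7, capital cost 33≤61, daily riders 119≥55).
G: not dominated (best build time).
H: not dominated (best capital cost).

C, D, G, H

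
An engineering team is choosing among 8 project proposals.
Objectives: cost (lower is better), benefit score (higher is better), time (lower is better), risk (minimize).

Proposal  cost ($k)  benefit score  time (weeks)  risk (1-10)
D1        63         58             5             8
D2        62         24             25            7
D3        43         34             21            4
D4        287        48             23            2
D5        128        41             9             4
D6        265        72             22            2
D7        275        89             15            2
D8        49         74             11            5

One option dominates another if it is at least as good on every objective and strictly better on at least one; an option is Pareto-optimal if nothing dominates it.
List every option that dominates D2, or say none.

D3, D8

D3: cost 43≤62, benefit score 34≥24, time 21≤25, risk 4≤7 — dominates D2.
D8: cost 49≤62, benefit score 74≥24, time 11≤25, risk 5≤7 — dominates D2.
Others (D1, D4, D5, D6, D7) are each worse than D2 on at least one objective.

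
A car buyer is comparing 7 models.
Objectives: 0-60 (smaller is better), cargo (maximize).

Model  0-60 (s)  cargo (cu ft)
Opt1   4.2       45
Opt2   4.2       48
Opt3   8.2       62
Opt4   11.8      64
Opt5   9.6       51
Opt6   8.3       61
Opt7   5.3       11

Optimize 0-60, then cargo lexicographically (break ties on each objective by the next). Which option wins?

Opt2

First minimize 0-60: best is 4.2, kept {Opt1, Opt2}.
Then maximize cargo: best is 48, kept {Opt2}.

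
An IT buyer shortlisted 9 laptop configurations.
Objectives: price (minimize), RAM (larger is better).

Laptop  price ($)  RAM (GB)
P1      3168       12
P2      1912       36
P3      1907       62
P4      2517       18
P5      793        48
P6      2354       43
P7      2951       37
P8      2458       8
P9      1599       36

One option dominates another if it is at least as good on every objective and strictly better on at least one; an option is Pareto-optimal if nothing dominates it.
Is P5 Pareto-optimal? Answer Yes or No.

Yes

P1: worse on price (3168 vs 793).
P2: worse on price (1912 vs 793).
P3: worse on price (1907 vs 793).
P4: worse on price (2517 vs 793).
P6: worse on price (2354 vs 793).
P7: worse on price (2951 vs 793).
P8: worse on price (2458 vs 793).
P9: worse on price (1599 vs 793).
No option is at least as good as P5 on every objective and strictly better on one.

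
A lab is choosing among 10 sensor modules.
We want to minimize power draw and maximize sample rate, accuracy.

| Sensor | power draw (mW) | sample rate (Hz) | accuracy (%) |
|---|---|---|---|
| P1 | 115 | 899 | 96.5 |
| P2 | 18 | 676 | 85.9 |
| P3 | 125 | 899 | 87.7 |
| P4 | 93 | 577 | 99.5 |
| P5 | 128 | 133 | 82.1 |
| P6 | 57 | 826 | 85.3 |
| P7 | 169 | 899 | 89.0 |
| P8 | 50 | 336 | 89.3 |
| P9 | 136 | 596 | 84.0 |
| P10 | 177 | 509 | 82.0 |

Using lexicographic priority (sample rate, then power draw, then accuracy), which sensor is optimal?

P1

First maximize sample rate: best is 899, kept {P1, P3, P7}.
Then minimize power draw: best is 115, kept {P1}.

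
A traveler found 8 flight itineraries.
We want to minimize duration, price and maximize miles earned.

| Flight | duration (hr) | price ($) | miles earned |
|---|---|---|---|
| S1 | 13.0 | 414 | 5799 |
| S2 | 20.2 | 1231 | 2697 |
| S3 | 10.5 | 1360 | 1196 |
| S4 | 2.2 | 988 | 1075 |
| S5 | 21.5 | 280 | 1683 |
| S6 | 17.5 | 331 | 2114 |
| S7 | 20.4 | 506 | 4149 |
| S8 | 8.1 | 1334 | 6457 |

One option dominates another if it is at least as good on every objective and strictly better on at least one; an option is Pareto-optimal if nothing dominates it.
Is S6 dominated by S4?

S4 vs S6: S4 is worse on price (988 vs 331), so it does not dominate S6.

No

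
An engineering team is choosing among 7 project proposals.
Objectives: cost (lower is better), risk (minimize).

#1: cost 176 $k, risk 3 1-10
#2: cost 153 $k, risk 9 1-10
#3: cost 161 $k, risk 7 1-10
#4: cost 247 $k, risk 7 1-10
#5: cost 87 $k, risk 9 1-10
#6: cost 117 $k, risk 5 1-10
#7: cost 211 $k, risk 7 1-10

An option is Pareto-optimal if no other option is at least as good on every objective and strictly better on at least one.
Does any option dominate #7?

#1 vs #7: cost 176≤211, risk 3≤7 — #1 is at least as good on every objective and strictly better on at least one, so #1 dominates #7.

Yes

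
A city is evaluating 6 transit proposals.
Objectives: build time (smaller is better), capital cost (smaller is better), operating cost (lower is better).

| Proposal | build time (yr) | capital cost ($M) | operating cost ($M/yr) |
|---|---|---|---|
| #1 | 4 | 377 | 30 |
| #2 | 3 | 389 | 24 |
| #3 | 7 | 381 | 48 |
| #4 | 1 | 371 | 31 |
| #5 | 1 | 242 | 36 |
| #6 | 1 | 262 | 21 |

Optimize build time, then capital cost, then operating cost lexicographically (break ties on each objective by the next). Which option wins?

First minimize build time: best is 1, kept {#4, #5, #6}.
Then minimize capital cost: best is 242, kept {#5}.

#5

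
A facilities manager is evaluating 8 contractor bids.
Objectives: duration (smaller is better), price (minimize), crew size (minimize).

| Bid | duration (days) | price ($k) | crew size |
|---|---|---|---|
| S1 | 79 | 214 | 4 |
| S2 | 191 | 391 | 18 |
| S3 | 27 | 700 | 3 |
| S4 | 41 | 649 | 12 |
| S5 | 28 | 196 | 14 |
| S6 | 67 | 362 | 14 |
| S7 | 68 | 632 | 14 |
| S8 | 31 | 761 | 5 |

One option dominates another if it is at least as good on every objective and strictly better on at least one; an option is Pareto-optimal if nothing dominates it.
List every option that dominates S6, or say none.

S5: duration 28≤67, price 196≤362, crew size 14≤14 — dominates S6.
Others (S1, S2, S3, S4, S7, S8) are each worse than S6 on at least one objective.

S5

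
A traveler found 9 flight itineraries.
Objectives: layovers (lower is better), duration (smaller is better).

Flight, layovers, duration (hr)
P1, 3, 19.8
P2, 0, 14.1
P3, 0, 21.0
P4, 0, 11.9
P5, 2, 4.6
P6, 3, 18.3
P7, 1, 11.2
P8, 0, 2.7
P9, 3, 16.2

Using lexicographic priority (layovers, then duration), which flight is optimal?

P8

First minimize layovers: best is 0, kept {P2, P3, P4, P8}.
Then minimize duration: best is 2.7, kept {P8}.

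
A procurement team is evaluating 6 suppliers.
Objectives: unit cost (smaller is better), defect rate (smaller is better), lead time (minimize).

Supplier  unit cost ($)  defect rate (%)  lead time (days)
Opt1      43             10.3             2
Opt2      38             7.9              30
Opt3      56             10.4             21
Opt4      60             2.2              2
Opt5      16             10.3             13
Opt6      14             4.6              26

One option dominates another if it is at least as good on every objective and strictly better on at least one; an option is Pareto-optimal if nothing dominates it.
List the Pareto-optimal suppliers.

Opt1: not dominated.
Opt2: dominated by Opt6 (unit cost 14≤38, defect rate 4.6≤7.9, lead time 26≤30).
Opt3: dominated by Opt1 (unit cost 43≤56, defect rate 10.3≤10.4, lead time 2≤21).
Opt4: not dominated (best defect rate).
Opt5: not dominated.
Opt6: not dominated (best unit cost).

Opt1, Opt4, Opt5, Opt6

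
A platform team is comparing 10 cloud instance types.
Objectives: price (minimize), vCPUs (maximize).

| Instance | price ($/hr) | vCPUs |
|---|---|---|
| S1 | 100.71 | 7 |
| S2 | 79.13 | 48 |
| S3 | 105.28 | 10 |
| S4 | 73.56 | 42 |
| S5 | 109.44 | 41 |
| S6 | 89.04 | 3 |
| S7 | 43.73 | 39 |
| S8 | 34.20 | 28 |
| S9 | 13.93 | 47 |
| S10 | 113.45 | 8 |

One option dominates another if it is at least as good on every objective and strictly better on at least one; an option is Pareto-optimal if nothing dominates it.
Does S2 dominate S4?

S2 vs S4: S2 is worse on price (79.13 vs 73.56), so it does not dominate S4.

No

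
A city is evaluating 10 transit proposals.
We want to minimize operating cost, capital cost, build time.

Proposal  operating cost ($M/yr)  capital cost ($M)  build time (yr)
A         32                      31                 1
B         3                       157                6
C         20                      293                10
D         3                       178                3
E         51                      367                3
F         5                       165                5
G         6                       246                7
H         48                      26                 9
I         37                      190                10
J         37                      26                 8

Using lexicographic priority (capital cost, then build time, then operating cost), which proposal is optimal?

First minimize capital cost: best is 26, kept {H, J}.
Then minimize build time: best is 8, kept {J}.

J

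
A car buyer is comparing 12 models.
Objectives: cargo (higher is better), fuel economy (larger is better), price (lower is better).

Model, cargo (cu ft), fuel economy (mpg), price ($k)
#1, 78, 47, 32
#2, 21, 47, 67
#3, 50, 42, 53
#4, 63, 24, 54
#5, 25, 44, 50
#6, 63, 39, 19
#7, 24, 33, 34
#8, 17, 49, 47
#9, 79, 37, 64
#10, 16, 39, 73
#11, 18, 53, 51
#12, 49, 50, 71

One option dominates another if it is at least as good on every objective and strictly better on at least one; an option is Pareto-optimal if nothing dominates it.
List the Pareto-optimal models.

#1: not dominated.
#2: dominated by #1 (cargo 78≥21, fuel economy 47≥47, price 32≤67).
#3: dominated by #1 (cargo 78≥50, fuel economy 47≥42, price 32≤53).
#4: dominated by #1 (cargo 78≥63, fuel economy 47≥24, price 32≤54).
#5: dominated by #1 (cargo 78≥25, fuel economy 47≥44, price 32≤50).
#6: not dominated (best price).
#7: dominated by #1 (cargo 78≥24, fuel economy 47≥33, price 32≤34).
#8: not dominated.
#9: not dominated (best cargo).
#10: dominated by #1 (cargo 78≥16, fuel economy 47≥39, price 32≤73).
#11: not dominated (best fuel economy).
#12: not dominated.

#1, #6, #8, #9, #11, #12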